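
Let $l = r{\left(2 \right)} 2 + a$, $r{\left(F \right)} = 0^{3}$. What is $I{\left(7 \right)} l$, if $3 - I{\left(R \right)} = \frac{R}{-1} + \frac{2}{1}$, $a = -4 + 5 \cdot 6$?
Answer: $208$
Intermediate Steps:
$r{\left(F \right)} = 0$
$a = 26$ ($a = -4 + 30 = 26$)
$I{\left(R \right)} = 1 + R$ ($I{\left(R \right)} = 3 - \left(\frac{R}{-1} + \frac{2}{1}\right) = 3 - \left(R \left(-1\right) + 2 \cdot 1\right) = 3 - \left(- R + 2\right) = 3 - \left(2 - R\right) = 3 + \left(-2 + R\right) = 1 + R$)
$l = 26$ ($l = 0 \cdot 2 + 26 = 0 + 26 = 26$)
$I{\left(7 \right)} l = \left(1 + 7\right) 26 = 8 \cdot 26 = 208$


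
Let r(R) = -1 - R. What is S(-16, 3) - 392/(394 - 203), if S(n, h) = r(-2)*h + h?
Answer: 754/191 ≈ 3.9476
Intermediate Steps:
S(n, h) = 2*h (S(n, h) = (-1 - 1*(-2))*h + h = (-1 + 2)*h + h = 1*h + h = h + h = 2*h)
S(-16, 3) - 392/(394 - 203) = 2*3 - 392/(394 - 203) = 6 - 392/191 = 754/191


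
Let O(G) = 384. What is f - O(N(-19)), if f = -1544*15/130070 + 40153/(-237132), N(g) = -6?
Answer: -1185471822599/3084375924 ≈ -384.35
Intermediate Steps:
f = -1071467783/3084375924 (f = -23160*1/130070 + 40153*(-1/237132) = -2316/13007 - 40153/237132 = -1071467783/3084375924 ≈ -0.34739)
f - O(N(-19)) = -1071467783/3084375924 - 1*384 = -1071467783/3084375924 - 384 = -1185471822599/3084375924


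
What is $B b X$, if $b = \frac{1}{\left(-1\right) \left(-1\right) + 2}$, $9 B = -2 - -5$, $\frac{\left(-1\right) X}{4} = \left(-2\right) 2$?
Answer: $\frac{16}{9} \approx 1.7778$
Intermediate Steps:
$X = 16$ ($X = - 4 \left(\left(-2\right) 2\right) = \left(-4\right) \left(-4\right) = 16$)
$B = \frac{1}{3}$ ($B = \frac{-2 - -5}{9} = \frac{-2 + 5}{9} = \frac{1}{9} \cdot 3 = \frac{1}{3} \approx 0.33333$)
$b = \frac{1}{3}$ ($b = \frac{1}{1 + 2} = \frac{1}{3} \approx 0.33333$)
$B b X = \frac{1}{3} \cdot \frac{1}{3} \cdot 16 = \frac{1}{9} \cdot 16 = \frac{16}{9}$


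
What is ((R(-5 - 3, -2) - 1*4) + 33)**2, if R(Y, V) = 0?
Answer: 841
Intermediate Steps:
((R(-5 - 3, -2) - 1*4) + 33)**2 = ((0 - 1*4) + 33)**2 = ((0 - 4) + 33)**2 = (-4 + 33)**2 = 29**2 = 841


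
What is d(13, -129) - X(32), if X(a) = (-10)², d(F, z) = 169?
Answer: 69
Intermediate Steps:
X(a) = 100
d(13, -129) - X(32) = 169 - 1*100 = 169 - 100 = 69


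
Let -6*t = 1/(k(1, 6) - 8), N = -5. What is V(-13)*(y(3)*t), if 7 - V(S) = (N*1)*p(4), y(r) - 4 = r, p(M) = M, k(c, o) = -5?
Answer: 63/26 ≈ 2.4231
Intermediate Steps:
y(r) = 4 + r
t = 1/78 (t = -1/(6*(-5 - 8)) = -⅙/(-13) = -⅙*(-1/13) = 1/78 ≈ 0.012821)
V(S) = 27 (V(S) = 7 - (-5*1)*4 = 7 - (-5)*4 = 7 - 1*(-20) = 7 + 20 = 27)
V(-13)*(y(3)*t) = 27*((4 + 3)*(1/78)) = 27*(7*(1/78)) = 27*(7/78) = 63/26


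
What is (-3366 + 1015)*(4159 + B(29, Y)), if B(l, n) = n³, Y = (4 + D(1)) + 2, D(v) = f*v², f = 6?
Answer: -13840337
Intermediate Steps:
D(v) = 6*v²
Y = 12 (Y = (4 + 6*1²) + 2 = (4 + 6*1) + 2 = (4 + 6) + 2 = 10 + 2 = 12)
(-3366 + 1015)*(4159 + B(29, Y)) = (-3366 + 1015)*(4159 + 12³) = -2351*(4159 + 1728) = -2351*5887 = -13840337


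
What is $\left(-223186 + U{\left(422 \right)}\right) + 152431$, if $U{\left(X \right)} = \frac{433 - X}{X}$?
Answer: $- \frac{29858599}{422} \approx -70755.0$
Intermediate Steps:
$U{\left(X \right)} = \frac{433 - X}{X}$
$\left(-223186 + U{\left(422 \right)}\right) + 152431 = \left(-223186 + \frac{433 - 422}{422}\right) + 152431 = \left(-223186 + \frac{1}{422} \cdot 11\right) + 152431 = \left(-223186 + \frac{11}{422}\right) + 152431 = - \frac{94184481}{422} + 152431 = - \frac{29858599}{422}$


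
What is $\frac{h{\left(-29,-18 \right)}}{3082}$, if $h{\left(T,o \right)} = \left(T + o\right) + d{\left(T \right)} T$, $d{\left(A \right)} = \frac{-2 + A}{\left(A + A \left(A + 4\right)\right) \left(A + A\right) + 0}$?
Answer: $- \frac{65455}{4290144} \approx -0.015257$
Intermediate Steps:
$d{\left(A \right)} = \frac{-2 + A}{2 A \left(A + A \left(4 + A\right)\right)}$ ($d{\left(A \right)} = \frac{-2 + A}{\left(A + A \left(4 + A\right)\right) 2 A + 0} = \frac{-2 + A}{2 A \left(A + A \left(4 + A\right)\right) + 0} = \frac{-2 + A}{2 A \left(A + A \left(4 + A\right)\right)}$)
$h{\left(T,o \right)} = T + o + \frac{-2 + T}{2 T \left(5 + T\right)}$ ($h{\left(T,o \right)} = \left(T + o\right) + \frac{-2 + T}{2 T^{2} \left(5 + T\right)} T = \left(T + o\right) + \frac{-2 + T}{2 T \left(5 + T\right)} = T + o + \frac{-2 + T}{2 T \left(5 + T\right)}$)
$\frac{h{\left(-29,-18 \right)}}{3082} = \frac{\frac{1}{-29} \frac{1}{5 - 29} \left(-1 + \frac{1}{2} \left(-29\right) - 29 \left(5 - 29\right) \left(-29 - 18\right)\right)}{3082} = - \frac{-1 - \frac{29}{2} - \left(-696\right) \left(-47\right)}{29 \left(-24\right)} \frac{1}{3082} = \left(- \frac{1}{29}\right) \left(- \frac{1}{24}\right) \left(-1 - \frac{29}{2} - 32712\right) \frac{1}{3082} = \left(- \frac{1}{29}\right) \left(- \frac{1}{24}\right) \left(- \frac{65455}{2}\right) \frac{1}{3082} = \left(- \frac{65455}{1392}\right) \frac{1}{3082} = - \frac{65455}{4290144}$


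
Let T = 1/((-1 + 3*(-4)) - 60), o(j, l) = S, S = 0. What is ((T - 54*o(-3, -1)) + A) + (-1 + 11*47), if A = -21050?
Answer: -1498983/73 ≈ -20534.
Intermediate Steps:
o(j, l) = 0
T = -1/73 (T = 1/((-1 - 12) - 60) = 1/(-13 - 60) = 1/(-73) = -1/73 ≈ -0.013699)
((T - 54*o(-3, -1)) + A) + (-1 + 11*47) = ((-1/73 - 54*0) - 21050) + (-1 + 11*47) = ((-1/73 + 0) - 21050) + (-1 + 517) = (-1/73 - 21050) + 516 = -1536651/73 + 516 = -1498983/73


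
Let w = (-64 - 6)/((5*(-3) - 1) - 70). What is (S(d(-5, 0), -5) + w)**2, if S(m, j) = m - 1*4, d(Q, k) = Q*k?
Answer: 18769/1849 ≈ 10.151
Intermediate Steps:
S(m, j) = -4 + m (S(m, j) = m - 4 = -4 + m)
w = 35/43 (w = -70/((-15 - 1) - 70) = -70/(-16 - 70) = -70/(-86) = -70*(-1/86) = 35/43 ≈ 0.81395)
(S(d(-5, 0), -5) + w)**2 = ((-4 - 5*0) + 35/43)**2 = ((-4 + 0) + 35/43)**2 = (-4 + 35/43)**2 = (-137/43)**2 = 18769/1849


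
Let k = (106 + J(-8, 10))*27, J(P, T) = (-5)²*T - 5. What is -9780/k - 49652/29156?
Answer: -62974807/23025951 ≈ -2.7349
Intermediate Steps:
J(P, T) = -5 + 25*T (J(P, T) = 25*T - 5 = -5 + 25*T)
k = 9477 (k = (106 + (-5 + 25*10))*27 = (106 + (-5 + 250))*27 = (106 + 245)*27 = 351*27 = 9477)
-9780/k - 49652/29156 = -9780/9477 - 49652/29156 = -9780*1/9477 - 49652*1/29156 = -3260/3159 - 12413/7289 = -62974807/23025951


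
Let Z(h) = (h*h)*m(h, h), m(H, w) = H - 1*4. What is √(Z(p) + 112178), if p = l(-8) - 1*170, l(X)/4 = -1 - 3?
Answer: I*√6461062 ≈ 2541.9*I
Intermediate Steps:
m(H, w) = -4 + H (m(H, w) = H - 4 = -4 + H)
l(X) = -16 (l(X) = 4*(-1 - 3) = 4*(-4) = -16)
p = -186 (p = -16 - 1*170 = -16 - 170 = -186)
Z(h) = h²*(-4 + h) (Z(h) = (h*h)*(-4 + h) = h²*(-4 + h))
√(Z(p) + 112178) = √((-186)²*(-4 - 186) + 112178) = √(34596*(-190) + 112178) = √(-6573240 + 112178) = √(-6461062) = I*√6461062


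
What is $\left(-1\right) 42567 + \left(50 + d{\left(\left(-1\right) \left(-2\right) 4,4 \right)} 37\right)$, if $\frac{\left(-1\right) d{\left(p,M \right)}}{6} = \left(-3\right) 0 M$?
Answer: $-42517$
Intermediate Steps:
$d{\left(p,M \right)} = 0$ ($d{\left(p,M \right)} = - 6 \left(-3\right) 0 M = - 6 \cdot 0 M = \left(-6\right) 0 = 0$)
$\left(-1\right) 42567 + \left(50 + d{\left(\left(-1\right) \left(-2\right) 4,4 \right)} 37\right) = \left(-1\right) 42567 + \left(50 + 0 \cdot 37\right) = -42567 + \left(50 + 0\right) = -42567 + 50 = -42517$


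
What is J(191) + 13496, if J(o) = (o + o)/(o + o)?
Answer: 13497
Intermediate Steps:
J(o) = 1 (J(o) = (2*o)/((2*o)) = (2*o)*(1/(2*o)) = 1)
J(191) + 13496 = 1 + 13496 = 13497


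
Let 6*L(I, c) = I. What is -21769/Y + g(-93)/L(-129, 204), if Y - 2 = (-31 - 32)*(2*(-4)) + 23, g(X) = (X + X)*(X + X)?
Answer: -37538635/22747 ≈ -1650.3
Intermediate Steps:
g(X) = 4*X² (g(X) = (2*X)*(2*X) = 4*X²)
Y = 529 (Y = 2 + ((-31 - 32)*(2*(-4)) + 23) = 2 + (-63*(-8) + 23) = 2 + (504 + 23) = 2 + 527 = 529)
L(I, c) = I/6
-21769/Y + g(-93)/L(-129, 204) = -21769/529 + (4*(-93)²)/(((⅙)*(-129))) = -21769*1/529 + (4*8649)/(-43/2) = -21769/529 + 34596*(-2/43) = -21769/529 - 69192/43 = -37538635/22747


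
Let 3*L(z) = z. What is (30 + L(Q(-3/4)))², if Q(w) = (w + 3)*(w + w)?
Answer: 53361/64 ≈ 833.77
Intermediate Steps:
Q(w) = 2*w*(3 + w) (Q(w) = (3 + w)*(2*w) = 2*w*(3 + w))
L(z) = z/3
(30 + L(Q(-3/4)))² = (30 + (2*(-3/4)*(3 - 3/4))/3)² = (30 + (2*(-3*¼)*(3 - 3*¼))/3)² = (30 + (2*(-¾)*(3 - ¾))/3)² = (30 + (2*(-¾)*(9/4))/3)² = (30 + (⅓)*(-27/8))² = (30 - 9/8)² = (231/8)² = 53361/64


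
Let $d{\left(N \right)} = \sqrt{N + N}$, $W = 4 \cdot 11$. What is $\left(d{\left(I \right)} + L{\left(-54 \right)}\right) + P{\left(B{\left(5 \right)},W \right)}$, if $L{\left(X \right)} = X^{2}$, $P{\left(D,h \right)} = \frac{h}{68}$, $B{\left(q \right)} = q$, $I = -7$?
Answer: $\frac{49583}{17} + i \sqrt{14} \approx 2916.6 + 3.7417 i$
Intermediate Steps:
$W = 44$
$d{\left(N \right)} = \sqrt{2} \sqrt{N}$ ($d{\left(N \right)} = \sqrt{2 N} = \sqrt{2} \sqrt{N}$)
$P{\left(D,h \right)} = \frac{h}{68}$ ($P{\left(D,h \right)} = h \frac{1}{68} = \frac{h}{68}$)
$\left(d{\left(I \right)} + L{\left(-54 \right)}\right) + P{\left(B{\left(5 \right)},W \right)} = \left(\sqrt{2} \sqrt{-7} + \left(-54\right)^{2}\right) + \frac{1}{68} \cdot 44 = \left(\sqrt{2} i \sqrt{7} + 2916\right) + \frac{11}{17} = \left(i \sqrt{14} + 2916\right) + \frac{11}{17} = \left(2916 + i \sqrt{14}\right) + \frac{11}{17} = \frac{49583}{17} + i \sqrt{14}$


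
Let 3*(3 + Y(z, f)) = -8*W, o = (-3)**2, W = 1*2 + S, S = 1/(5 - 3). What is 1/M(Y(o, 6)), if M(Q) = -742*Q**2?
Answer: -9/624022 ≈ -1.4423e-5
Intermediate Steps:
S = 1/2 ≈ 0.50000
W = 5/2 (W = 1*2 + 1/2 = 2 + 1/2 = 5/2 ≈ 2.5000)
o = 9
Y(z, f) = -29/3 (Y(z, f) = -3 + (-8*5/2)/3 = -3 + (1/3)*(-20) = -3 - 20/3 = -29/3)
1/M(Y(o, 6)) = 1/(-742*(-29/3)**2) = 1/(-742*841/9) = 1/(-624022/9) = -9/624022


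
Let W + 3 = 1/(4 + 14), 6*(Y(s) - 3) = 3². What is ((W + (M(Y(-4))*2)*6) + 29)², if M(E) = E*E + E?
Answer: 33814225/324 ≈ 1.0436e+5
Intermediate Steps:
Y(s) = 9/2 (Y(s) = 3 + (⅙)*3² = 3 + (⅙)*9 = 3 + 3/2 = 9/2)
M(E) = E + E² (M(E) = E² + E = E + E²)
W = -53/18 (W = -3 + 1/(4 + 14) = -3 + 1/18 = -53/18 ≈ -2.9444)
((W + (M(Y(-4))*2)*6) + 29)² = ((-53/18 + ((9*(1 + 9/2)/2)*2)*6) + 29)² = ((-53/18 + (((9/2)*(11/2))*2)*6) + 29)² = ((-53/18 + ((99/4)*2)*6) + 29)² = ((-53/18 + (99/2)*6) + 29)² = ((-53/18 + 297) + 29)² = (5293/18 + 29)² = (5815/18)² = 33814225/324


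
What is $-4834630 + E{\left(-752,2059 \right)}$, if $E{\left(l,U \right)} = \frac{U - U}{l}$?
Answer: $-4834630$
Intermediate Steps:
$E{\left(l,U \right)} = 0$ ($E{\left(l,U \right)} = \frac{0}{l} = 0$)
$-4834630 + E{\left(-752,2059 \right)} = -4834630 + 0 = -4834630$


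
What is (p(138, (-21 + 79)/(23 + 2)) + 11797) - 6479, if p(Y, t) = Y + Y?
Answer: 5594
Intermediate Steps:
p(Y, t) = 2*Y
(p(138, (-21 + 79)/(23 + 2)) + 11797) - 6479 = (2*138 + 11797) - 6479 = (276 + 11797) - 6479 = 12073 - 6479 = 5594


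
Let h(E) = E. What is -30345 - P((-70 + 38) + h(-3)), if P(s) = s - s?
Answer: -30345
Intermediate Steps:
P(s) = 0
-30345 - P((-70 + 38) + h(-3)) = -30345 - 1*0 = -30345 + 0 = -30345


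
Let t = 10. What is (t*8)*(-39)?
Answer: -3120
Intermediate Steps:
(t*8)*(-39) = (10*8)*(-39) = 80*(-39) = -3120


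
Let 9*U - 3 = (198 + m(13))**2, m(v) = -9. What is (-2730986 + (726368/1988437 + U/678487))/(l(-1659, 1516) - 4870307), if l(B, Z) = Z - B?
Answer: 5526676451678260579/9849580871979763662 ≈ 0.56111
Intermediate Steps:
U = 11908/3 (U = 1/3 + (198 - 9)**2/9 = 1/3 + (1/9)*189**2 = 1/3 + (1/9)*35721 = 1/3 + 3969 = 11908/3 ≈ 3969.3)
(-2730986 + (726368/1988437 + U/678487))/(l(-1659, 1516) - 4870307) = (-2730986 + (726368/1988437 + (11908/3)/678487))/((1516 - 1*(-1659)) - 4870307) = (-2730986 + (726368*(1/1988437) + (11908/3)*(1/678487)))/((1516 + 1659) - 4870307) = (-2730986 + (726368/1988437 + 11908/2035461))/(3175 - 4870307) = (-2730986 + 1502172043444/4047385964457)/(-4867132) = -11053352903356521158/4047385964457*(-1/4867132) = 5526676451678260579/9849580871979763662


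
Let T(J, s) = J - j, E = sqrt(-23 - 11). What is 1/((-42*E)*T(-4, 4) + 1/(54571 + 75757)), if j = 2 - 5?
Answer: 130328/1018715605737985 - 713386278528*I*sqrt(34)/1018715605737985 ≈ 1.2793e-10 - 0.0040833*I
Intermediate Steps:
j = -3
E = I*sqrt(34) (E = sqrt(-34) = I*sqrt(34) ≈ 5.8309*I)
T(J, s) = 3 + J (T(J, s) = J - 1*(-3) = J + 3 = 3 + J)
1/((-42*E)*T(-4, 4) + 1/(54571 + 75757)) = 1/((-42*I*sqrt(34))*(3 - 4) + 1/(54571 + 75757)) = 1/(-42*I*sqrt(34)*(-1) + 1/130328) = 1/(42*I*sqrt(34) + 1/130328) = 1/(1/130328 + 42*I*sqrt(34))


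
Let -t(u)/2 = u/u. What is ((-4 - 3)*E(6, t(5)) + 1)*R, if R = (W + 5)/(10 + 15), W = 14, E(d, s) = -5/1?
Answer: 684/25 ≈ 27.360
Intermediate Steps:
t(u) = -2 (t(u) = -2*u/u = -2*1 = -2)
E(d, s) = -5 (E(d, s) = -5*1 = -5)
R = 19/25 (R = (14 + 5)/(10 + 15) = 19/25 ≈ 0.76000)
((-4 - 3)*E(6, t(5)) + 1)*R = ((-4 - 3)*(-5) + 1)*(19/25) = (-7*(-5) + 1)*(19/25) = (35 + 1)*(19/25) = 36*(19/25) = 684/25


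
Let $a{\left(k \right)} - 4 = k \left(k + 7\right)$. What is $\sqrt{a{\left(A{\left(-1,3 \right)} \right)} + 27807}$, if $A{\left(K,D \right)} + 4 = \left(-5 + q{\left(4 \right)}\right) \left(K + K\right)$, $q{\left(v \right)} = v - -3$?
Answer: $3 \sqrt{3091} \approx 166.79$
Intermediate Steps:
$q{\left(v \right)} = 3 + v$ ($q{\left(v \right)} = v + 3 = 3 + v$)
$A{\left(K,D \right)} = -4 + 4 K$ ($A{\left(K,D \right)} = -4 + \left(-5 + \left(3 + 4\right)\right) \left(K + K\right) = -4 + \left(-5 + 7\right) 2 K = -4 + 2 \cdot 2 K = -4 + 4 K$)
$a{\left(k \right)} = 4 + k \left(7 + k\right)$ ($a{\left(k \right)} = 4 + k \left(k + 7\right) = 4 + k \left(7 + k\right)$)
$\sqrt{a{\left(A{\left(-1,3 \right)} \right)} + 27807} = \sqrt{\left(4 + \left(-4 + 4 \left(-1\right)\right)^{2} + 7 \left(-4 + 4 \left(-1\right)\right)\right) + 27807} = \sqrt{\left(4 + \left(-4 - 4\right)^{2} + 7 \left(-4 - 4\right)\right) + 27807} = \sqrt{\left(4 + \left(-8\right)^{2} + 7 \left(-8\right)\right) + 27807} = \sqrt{\left(4 + 64 - 56\right) + 27807} = \sqrt{12 + 27807} = \sqrt{27819} = 3 \sqrt{3091}$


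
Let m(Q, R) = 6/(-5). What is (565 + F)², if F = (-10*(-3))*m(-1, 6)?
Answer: 279841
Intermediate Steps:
m(Q, R) = -6/5 (m(Q, R) = 6*(-⅕) = -6/5)
F = -36 (F = -10*(-3)*(-6/5) = 30*(-6/5) = -36)
(565 + F)² = (565 - 36)² = 529² = 279841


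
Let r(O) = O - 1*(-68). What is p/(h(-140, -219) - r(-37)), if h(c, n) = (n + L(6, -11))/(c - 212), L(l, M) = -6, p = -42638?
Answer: 15008576/10687 ≈ 1404.4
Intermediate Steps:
h(c, n) = (-6 + n)/(-212 + c) (h(c, n) = (n - 6)/(c - 212) = (-6 + n)/(-212 + c))
r(O) = 68 + O (r(O) = O + 68 = 68 + O)
p/(h(-140, -219) - r(-37)) = -42638/((-6 - 219)/(-212 - 140) - (68 - 37)) = -42638/(-225/(-352) - 1*31) = -42638/(-1/352*(-225) - 31) = -42638/(225/352 - 31) = -42638/(-10687/352) = -42638*(-352/10687) = 15008576/10687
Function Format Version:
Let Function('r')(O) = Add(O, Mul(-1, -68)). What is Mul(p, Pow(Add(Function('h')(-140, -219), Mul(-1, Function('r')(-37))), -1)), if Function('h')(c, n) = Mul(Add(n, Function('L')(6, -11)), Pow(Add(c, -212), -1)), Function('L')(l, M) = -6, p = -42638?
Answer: Rational(15008576, 10687) ≈ 1404.4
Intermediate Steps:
Function('h')(c, n) = Mul(Pow(Add(-212, c), -1), Add(-6, n)) (Function('h')(c, n) = Mul(Add(n, -6), Pow(Add(c, -212), -1)) = Mul(Add(-6, n), Pow(Add(-212, c), -1)) = Mul(Pow(Add(-212, c), -1), Add(-6, n)))
Function('r')(O) = Add(68, O) (Function('r')(O) = Add(O, 68) = Add(68, O))
Mul(p, Pow(Add(Function('h')(-140, -219), Mul(-1, Function('r')(-37))), -1)) = Mul(-42638, Pow(Add(Mul(Pow(Add(-212, -140), -1), Add(-6, -219)), Mul(-1, Add(68, -37))), -1)) = Mul(-42638, Pow(Add(Mul(Pow(-352, -1), -225), Mul(-1, 31)), -1)) = Mul(-42638, Pow(Add(Mul(Rational(-1, 352), -225), -31), -1)) = Mul(-42638, Pow(Add(Rational(225, 352), -31), -1)) = Mul(-42638, Pow(Rational(-10687, 352), -1)) = Mul(-42638, Rational(-352, 10687)) = Rational(15008576, 10687)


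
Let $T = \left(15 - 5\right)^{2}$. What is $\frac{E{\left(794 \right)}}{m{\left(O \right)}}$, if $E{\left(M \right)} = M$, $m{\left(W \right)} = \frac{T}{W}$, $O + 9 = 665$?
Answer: $\frac{130216}{25} \approx 5208.6$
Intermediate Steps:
$O = 656$ ($O = -9 + 665 = 656$)
$T = 100$ ($T = 10^{2} = 100$)
$m{\left(W \right)} = \frac{100}{W}$
$\frac{E{\left(794 \right)}}{m{\left(O \right)}} = \frac{794}{100 \cdot \frac{1}{656}} = \frac{794}{\frac{25}{164}} = 794 \cdot \frac{164}{25} = \frac{130216}{25}$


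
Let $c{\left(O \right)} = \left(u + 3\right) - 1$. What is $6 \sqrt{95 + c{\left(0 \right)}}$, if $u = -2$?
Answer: $6 \sqrt{95} \approx 58.481$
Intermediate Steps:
$c{\left(O \right)} = 0$ ($c{\left(O \right)} = \left(-2 + 3\right) - 1 = 1 - 1 = 0$)
$6 \sqrt{95 + c{\left(0 \right)}} = 6 \sqrt{95 + 0} = 6 \sqrt{95}$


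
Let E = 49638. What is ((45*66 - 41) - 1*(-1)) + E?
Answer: 52568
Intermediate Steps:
((45*66 - 41) - 1*(-1)) + E = ((45*66 - 41) - 1*(-1)) + 49638 = ((2970 - 41) + 1) + 49638 = (2929 + 1) + 49638 = 2930 + 49638 = 52568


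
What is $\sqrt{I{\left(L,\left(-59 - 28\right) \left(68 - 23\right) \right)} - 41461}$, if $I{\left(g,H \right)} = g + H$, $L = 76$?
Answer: $10 i \sqrt{453} \approx 212.84 i$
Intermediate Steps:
$I{\left(g,H \right)} = H + g$
$\sqrt{I{\left(L,\left(-59 - 28\right) \left(68 - 23\right) \right)} - 41461} = \sqrt{\left(\left(-59 - 28\right) \left(68 - 23\right) + 76\right) - 41461} = \sqrt{\left(\left(-87\right) 45 + 76\right) - 41461} = \sqrt{\left(-3915 + 76\right) - 41461} = \sqrt{-3839 - 41461} = \sqrt{-45300} = 10 i \sqrt{453}$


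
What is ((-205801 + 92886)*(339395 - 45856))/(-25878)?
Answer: 33144956185/25878 ≈ 1.2808e+6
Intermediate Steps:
((-205801 + 92886)*(339395 - 45856))/(-25878) = -112915*293539*(-1/25878) = -33144956185*(-1/25878) = 33144956185/25878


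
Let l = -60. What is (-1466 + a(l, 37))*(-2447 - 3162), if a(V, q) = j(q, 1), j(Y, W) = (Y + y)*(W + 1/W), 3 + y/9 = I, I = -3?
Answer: 8413500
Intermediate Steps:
y = -54 (y = -27 + 9*(-3) = -27 - 27 = -54)
j(Y, W) = (-54 + Y)*(W + 1/W) (j(Y, W) = (Y - 54)*(W + 1/W) = (-54 + Y)*(W + 1/W))
a(V, q) = -108 + 2*q (a(V, q) = (-54 + q + 1²*(-54 + q))/1 = 1*(-54 + q + 1*(-54 + q)) = 1*(-54 + q + (-54 + q)) = 1*(-108 + 2*q) = -108 + 2*q)
(-1466 + a(l, 37))*(-2447 - 3162) = (-1466 + (-108 + 2*37))*(-2447 - 3162) = (-1466 + (-108 + 74))*(-5609) = (-1466 - 34)*(-5609) = -1500*(-5609) = 8413500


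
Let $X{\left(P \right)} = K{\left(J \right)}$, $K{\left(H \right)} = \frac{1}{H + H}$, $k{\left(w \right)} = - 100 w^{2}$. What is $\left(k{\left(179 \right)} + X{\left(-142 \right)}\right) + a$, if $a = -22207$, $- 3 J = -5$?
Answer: $- \frac{32263067}{10} \approx -3.2263 \cdot 10^{6}$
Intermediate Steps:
$J = \frac{5}{3}$ ($J = \left(- \frac{1}{3}\right) \left(-5\right) = \frac{5}{3} \approx 1.6667$)
$K{\left(H \right)} = \frac{1}{2 H}$
$X{\left(P \right)} = \frac{3}{10}$ ($X{\left(P \right)} = \frac{1}{2 \cdot \frac{5}{3}} = \frac{1}{2} \cdot \frac{3}{5} = \frac{3}{10}$)
$\left(k{\left(179 \right)} + X{\left(-142 \right)}\right) + a = \left(- 100 \cdot 179^{2} + \frac{3}{10}\right) - 22207 = \left(\left(-100\right) 32041 + \frac{3}{10}\right) - 22207 = \left(-3204100 + \frac{3}{10}\right) - 22207 = - \frac{32040997}{10} - 22207 = - \frac{32263067}{10}$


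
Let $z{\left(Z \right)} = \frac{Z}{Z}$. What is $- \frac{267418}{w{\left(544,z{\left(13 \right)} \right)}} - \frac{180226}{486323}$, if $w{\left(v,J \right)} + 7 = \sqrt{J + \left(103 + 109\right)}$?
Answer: $- \frac{455195112581}{39878486} - \frac{133709 \sqrt{213}}{82} \approx -35212.0$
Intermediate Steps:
$z{\left(Z \right)} = 1$
$w{\left(v,J \right)} = -7 + \sqrt{212 + J}$ ($w{\left(v,J \right)} = -7 + \sqrt{J + \left(103 + 109\right)} = -7 + \sqrt{J + 212} = -7 + \sqrt{212 + J}$)
$- \frac{267418}{w{\left(544,z{\left(13 \right)} \right)}} - \frac{180226}{486323} = - \frac{267418}{-7 + \sqrt{212 + 1}} - \frac{180226}{486323} = - \frac{267418}{-7 + \sqrt{213}} - \frac{180226}{486323} = - \frac{180226}{486323} - \frac{267418}{-7 + \sqrt{213}}$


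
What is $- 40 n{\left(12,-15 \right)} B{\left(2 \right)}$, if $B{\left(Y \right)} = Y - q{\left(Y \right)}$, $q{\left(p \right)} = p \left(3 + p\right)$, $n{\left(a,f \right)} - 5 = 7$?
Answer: $3840$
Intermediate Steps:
$n{\left(a,f \right)} = 12$ ($n{\left(a,f \right)} = 5 + 7 = 12$)
$B{\left(Y \right)} = Y - Y \left(3 + Y\right)$
$- 40 n{\left(12,-15 \right)} B{\left(2 \right)} = \left(-40\right) 12 \cdot 2 \left(-2 - 2\right) = - 480 \cdot 2 \left(-2 - 2\right) = - 480 \cdot 2 \left(-4\right) = \left(-480\right) \left(-8\right) = 3840$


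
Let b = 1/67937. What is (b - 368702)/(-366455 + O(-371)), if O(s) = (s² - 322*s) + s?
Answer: 25048507773/7454251451 ≈ 3.3603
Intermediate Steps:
b = 1/67937 ≈ 1.4720e-5
O(s) = s² - 321*s
(b - 368702)/(-366455 + O(-371)) = (1/67937 - 368702)/(-366455 - 371*(-321 - 371)) = -25048507773/(67937*(-366455 - 371*(-692))) = -25048507773/(67937*(-366455 + 256732)) = -25048507773/67937/(-109723) = -25048507773/67937*(-1/109723) = 25048507773/7454251451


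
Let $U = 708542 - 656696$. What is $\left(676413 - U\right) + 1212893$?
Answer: $1837460$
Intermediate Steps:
$U = 51846$
$\left(676413 - U\right) + 1212893 = \left(676413 - 51846\right) + 1212893 = 624567 + 1212893 = 1837460$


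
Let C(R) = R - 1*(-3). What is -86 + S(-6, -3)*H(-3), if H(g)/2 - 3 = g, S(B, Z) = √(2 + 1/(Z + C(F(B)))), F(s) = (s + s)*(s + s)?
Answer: -86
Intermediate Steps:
F(s) = 4*s² (F(s) = (2*s)*(2*s) = 4*s²)
C(R) = 3 + R (C(R) = R + 3 = 3 + R)
S(B, Z) = √(2 + 1/(3 + Z + 4*B²)) (S(B, Z) = √(2 + 1/(Z + (3 + 4*B²))) = √(2 + 1/(3 + Z + 4*B²)))
H(g) = 6 + 2*g
-86 + S(-6, -3)*H(-3) = -86 + √((7 + 2*(-3) + 8*(-6)²)/(3 - 3 + 4*(-6)²))*(6 + 2*(-3)) = -86 + √((7 - 6 + 8*36)/(3 - 3 + 4*36))*(6 - 6) = -86 + √((7 - 6 + 288)/(3 - 3 + 144))*0 = -86 + √(289/144)*0 = -86 + (17/12)*0 = -86 + 0 = -86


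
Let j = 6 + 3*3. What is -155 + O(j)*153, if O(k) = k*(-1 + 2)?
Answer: 2140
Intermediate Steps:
j = 15 (j = 6 + 9 = 15)
O(k) = k (O(k) = k*1 = k)
-155 + O(j)*153 = -155 + 15*153 = -155 + 2295 = 2140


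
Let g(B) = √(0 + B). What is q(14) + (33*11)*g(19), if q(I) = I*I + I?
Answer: 210 + 363*√19 ≈ 1792.3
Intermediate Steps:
q(I) = I + I² (q(I) = I² + I = I + I²)
g(B) = √B
q(14) + (33*11)*g(19) = 14*(1 + 14) + (33*11)*√19 = 14*15 + 363*√19 = 210 + 363*√19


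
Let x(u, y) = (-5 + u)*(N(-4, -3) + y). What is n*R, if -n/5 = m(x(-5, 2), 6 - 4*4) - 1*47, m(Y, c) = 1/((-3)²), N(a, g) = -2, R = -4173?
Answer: -2935010/3 ≈ -9.7834e+5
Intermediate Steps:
x(u, y) = (-5 + u)*(-2 + y)
m(Y, c) = ⅑ (m(Y, c) = 1/9 = ⅑)
n = 2110/9 (n = -5*(⅑ - 1*47) = -5*(⅑ - 47) = -5*(-422/9) = 2110/9 ≈ 234.44)
n*R = (2110/9)*(-4173) = -2935010/3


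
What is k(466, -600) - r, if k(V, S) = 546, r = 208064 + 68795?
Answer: -276313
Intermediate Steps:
r = 276859
k(466, -600) - r = 546 - 1*276859 = 546 - 276859 = -276313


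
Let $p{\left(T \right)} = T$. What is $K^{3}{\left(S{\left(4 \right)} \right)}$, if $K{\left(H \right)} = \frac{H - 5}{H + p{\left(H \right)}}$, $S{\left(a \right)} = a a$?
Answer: $\frac{1331}{32768} \approx 0.040619$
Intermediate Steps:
$S{\left(a \right)} = a^{2}$
$K{\left(H \right)} = \frac{-5 + H}{2 H}$ ($K{\left(H \right)} = \frac{H - 5}{H + H} = \frac{-5 + H}{2 H}$)
$K^{3}{\left(S{\left(4 \right)} \right)} = \left(\frac{-5 + 4^{2}}{2 \cdot 4^{2}}\right)^{3} = \left(\frac{-5 + 16}{2 \cdot 16}\right)^{3} = \left(\frac{1}{2} \cdot \frac{1}{16} \cdot 11\right)^{3} = \left(\frac{11}{32}\right)^{3} = \frac{1331}{32768}$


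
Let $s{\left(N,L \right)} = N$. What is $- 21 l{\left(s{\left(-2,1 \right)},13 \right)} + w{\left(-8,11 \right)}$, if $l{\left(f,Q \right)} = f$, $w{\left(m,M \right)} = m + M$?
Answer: $45$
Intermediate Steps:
$w{\left(m,M \right)} = M + m$
$- 21 l{\left(s{\left(-2,1 \right)},13 \right)} + w{\left(-8,11 \right)} = \left(-21\right) \left(-2\right) + \left(11 - 8\right) = 42 + 3 = 45$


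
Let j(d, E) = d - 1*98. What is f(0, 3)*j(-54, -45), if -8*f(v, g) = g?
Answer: 57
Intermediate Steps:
f(v, g) = -g/8
j(d, E) = -98 + d (j(d, E) = d - 98 = -98 + d)
f(0, 3)*j(-54, -45) = (-⅛*3)*(-98 - 54) = -3/8*(-152) = 57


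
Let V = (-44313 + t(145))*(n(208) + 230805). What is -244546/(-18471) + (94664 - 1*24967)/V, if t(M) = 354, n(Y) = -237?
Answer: 826201387497155/62404511849784 ≈ 13.239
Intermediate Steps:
V = -10135538712 (V = (-44313 + 354)*(-237 + 230805) = -43959*230568 = -10135538712)
-244546/(-18471) + (94664 - 1*24967)/V = -244546/(-18471) + (94664 - 1*24967)/(-10135538712) = -244546*(-1/18471) + (94664 - 24967)*(-1/10135538712) = 244546/18471 + 69697*(-1/10135538712) = 244546/18471 - 69697/10135538712 = 826201387497155/62404511849784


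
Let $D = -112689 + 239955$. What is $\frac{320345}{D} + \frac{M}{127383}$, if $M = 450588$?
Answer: $\frac{32717013181}{5403841626} \approx 6.0544$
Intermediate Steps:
$D = 127266$
$\frac{320345}{D} + \frac{M}{127383} = \frac{320345}{127266} + \frac{450588}{127383} = 320345 \cdot \frac{1}{127266} + 450588 \cdot \frac{1}{127383} = \frac{320345}{127266} + \frac{150196}{42461} = \frac{32717013181}{5403841626}$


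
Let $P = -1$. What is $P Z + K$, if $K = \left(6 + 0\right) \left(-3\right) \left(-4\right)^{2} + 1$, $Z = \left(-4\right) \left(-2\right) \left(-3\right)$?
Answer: $-263$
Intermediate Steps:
$Z = -24$ ($Z = 8 \left(-3\right) = -24$)
$K = -287$ ($K = 6 \left(-3\right) 16 + 1 = \left(-18\right) 16 + 1 = -288 + 1 = -287$)
$P Z + K = \left(-1\right) \left(-24\right) - 287 = 24 - 287 = -263$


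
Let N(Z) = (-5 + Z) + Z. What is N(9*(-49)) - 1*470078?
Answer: -470965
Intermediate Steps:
N(Z) = -5 + 2*Z
N(9*(-49)) - 1*470078 = (-5 + 2*(9*(-49))) - 1*470078 = (-5 + 2*(-441)) - 470078 = (-5 - 882) - 470078 = -887 - 470078 = -470965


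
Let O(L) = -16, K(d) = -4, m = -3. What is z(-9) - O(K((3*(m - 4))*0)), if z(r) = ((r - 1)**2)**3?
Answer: 1000016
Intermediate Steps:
z(r) = (-1 + r)**6 (z(r) = ((-1 + r)**2)**3 = (-1 + r)**6)
z(-9) - O(K((3*(m - 4))*0)) = (-1 - 9)**6 - 1*(-16) = (-10)**6 + 16 = 1000000 + 16 = 1000016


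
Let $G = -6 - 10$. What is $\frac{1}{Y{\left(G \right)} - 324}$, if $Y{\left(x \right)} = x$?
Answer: $- \frac{1}{340} \approx -0.0029412$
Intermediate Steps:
$G = -16$
$\frac{1}{Y{\left(G \right)} - 324} = \frac{1}{-16 - 324} = \frac{1}{-340} = - \frac{1}{340}$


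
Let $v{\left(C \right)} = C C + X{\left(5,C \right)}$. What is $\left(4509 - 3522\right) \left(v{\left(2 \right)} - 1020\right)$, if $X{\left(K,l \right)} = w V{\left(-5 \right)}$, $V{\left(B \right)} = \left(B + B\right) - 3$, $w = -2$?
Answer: $-977130$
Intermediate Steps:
$V{\left(B \right)} = -3 + 2 B$ ($V{\left(B \right)} = 2 B - 3 = -3 + 2 B$)
$X{\left(K,l \right)} = 26$ ($X{\left(K,l \right)} = - 2 \left(-3 + 2 \left(-5\right)\right) = - 2 \left(-3 - 10\right) = \left(-2\right) \left(-13\right) = 26$)
$v{\left(C \right)} = 26 + C^{2}$ ($v{\left(C \right)} = C C + 26 = C^{2} + 26 = 26 + C^{2}$)
$\left(4509 - 3522\right) \left(v{\left(2 \right)} - 1020\right) = \left(4509 - 3522\right) \left(\left(26 + 2^{2}\right) - 1020\right) = 987 \left(\left(26 + 4\right) - 1020\right) = 987 \left(30 - 1020\right) = 987 \left(-990\right) = -977130$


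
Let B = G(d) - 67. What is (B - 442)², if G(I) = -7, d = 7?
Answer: 266256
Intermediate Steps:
B = -74 (B = -7 - 67 = -74)
(B - 442)² = (-74 - 442)² = (-516)² = 266256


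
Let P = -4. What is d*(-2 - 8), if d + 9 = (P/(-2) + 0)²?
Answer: 50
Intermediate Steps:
d = -5 (d = -9 + (-4/(-2) + 0)² = -9 + (-4*(-½) + 0)² = -9 + (2 + 0)² = -9 + 2² = -9 + 4 = -5)
d*(-2 - 8) = -5*(-2 - 8) = -5*(-10) = 50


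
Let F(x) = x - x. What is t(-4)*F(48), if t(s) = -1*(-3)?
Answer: 0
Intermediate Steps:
F(x) = 0
t(s) = 3
t(-4)*F(48) = 3*0 = 0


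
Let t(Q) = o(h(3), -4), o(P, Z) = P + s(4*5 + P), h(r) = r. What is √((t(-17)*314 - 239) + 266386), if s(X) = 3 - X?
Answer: √260809 ≈ 510.69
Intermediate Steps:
o(P, Z) = -17 (o(P, Z) = P + (3 - (4*5 + P)) = P + (3 - (20 + P)) = P + (3 + (-20 - P)) = P + (-17 - P) = -17)
t(Q) = -17
√((t(-17)*314 - 239) + 266386) = √((-17*314 - 239) + 266386) = √((-5338 - 239) + 266386) = √(-5577 + 266386) = √260809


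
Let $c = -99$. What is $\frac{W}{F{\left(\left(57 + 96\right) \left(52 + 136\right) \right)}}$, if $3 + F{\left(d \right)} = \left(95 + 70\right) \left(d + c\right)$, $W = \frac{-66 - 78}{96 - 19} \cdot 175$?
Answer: $- \frac{600}{8671157} \approx -6.9195 \cdot 10^{-5}$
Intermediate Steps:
$W = - \frac{3600}{11}$ ($W = - \frac{144}{77} \cdot 175 = \left(-144\right) \frac{1}{77} \cdot 175 = \left(- \frac{144}{77}\right) 175 = - \frac{3600}{11} \approx -327.27$)
$F{\left(d \right)} = -16338 + 165 d$ ($F{\left(d \right)} = -3 + \left(95 + 70\right) \left(d - 99\right) = -3 + 165 \left(-99 + d\right) = -3 + \left(-16335 + 165 d\right) = -16338 + 165 d$)
$\frac{W}{F{\left(\left(57 + 96\right) \left(52 + 136\right) \right)}} = - \frac{3600}{11 \left(-16338 + 165 \left(57 + 96\right) \left(52 + 136\right)\right)} = - \frac{3600}{11 \left(-16338 + 165 \cdot 153 \cdot 188\right)} = - \frac{3600}{11 \left(-16338 + 165 \cdot 28764\right)} = - \frac{3600}{11 \left(-16338 + 4746060\right)} = - \frac{3600}{11 \cdot 4729722} = \left(- \frac{3600}{11}\right) \frac{1}{4729722} = - \frac{600}{8671157}$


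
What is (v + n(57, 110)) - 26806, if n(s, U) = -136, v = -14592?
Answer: -41534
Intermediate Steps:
(v + n(57, 110)) - 26806 = (-14592 - 136) - 26806 = -14728 - 26806 = -41534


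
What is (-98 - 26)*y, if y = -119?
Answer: 14756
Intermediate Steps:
(-98 - 26)*y = (-98 - 26)*(-119) = -124*(-119) = 14756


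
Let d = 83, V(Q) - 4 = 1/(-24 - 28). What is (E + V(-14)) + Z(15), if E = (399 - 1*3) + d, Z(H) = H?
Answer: 25895/52 ≈ 497.98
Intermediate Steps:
V(Q) = 207/52 (V(Q) = 4 + 1/(-24 - 28) = 4 + 1/(-52) = 4 - 1/52 = 207/52)
E = 479 (E = (399 - 1*3) + 83 = (399 - 3) + 83 = 396 + 83 = 479)
(E + V(-14)) + Z(15) = (479 + 207/52) + 15 = 25115/52 + 15 = 25895/52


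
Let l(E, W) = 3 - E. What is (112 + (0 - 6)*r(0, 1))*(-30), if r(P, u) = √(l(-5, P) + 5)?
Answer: -3360 + 180*√13 ≈ -2711.0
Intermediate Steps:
r(P, u) = √13 (r(P, u) = √((3 - 1*(-5)) + 5) = √((3 + 5) + 5) = √(8 + 5) = √13)
(112 + (0 - 6)*r(0, 1))*(-30) = (112 + (0 - 6)*√13)*(-30) = (112 - 6*√13)*(-30) = -3360 + 180*√13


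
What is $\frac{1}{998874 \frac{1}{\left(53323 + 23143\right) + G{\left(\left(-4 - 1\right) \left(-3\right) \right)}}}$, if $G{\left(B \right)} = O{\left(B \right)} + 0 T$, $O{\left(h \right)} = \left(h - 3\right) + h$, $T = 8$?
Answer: $\frac{76493}{998874} \approx 0.076579$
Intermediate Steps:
$O{\left(h \right)} = -3 + 2 h$ ($O{\left(h \right)} = \left(-3 + h\right) + h = -3 + 2 h$)
$G{\left(B \right)} = -3 + 2 B$ ($G{\left(B \right)} = \left(-3 + 2 B\right) + 0 \cdot 8 = \left(-3 + 2 B\right) + 0 = -3 + 2 B$)
$\frac{1}{998874 \frac{1}{\left(53323 + 23143\right) + G{\left(\left(-4 - 1\right) \left(-3\right) \right)}}} = \frac{1}{998874 \frac{1}{\left(53323 + 23143\right) - \left(3 - 2 \left(-4 - 1\right) \left(-3\right)\right)}} = \frac{1}{998874 \frac{1}{76466 - \left(3 - 2 \left(\left(-5\right) \left(-3\right)\right)\right)}} = \frac{1}{998874 \frac{1}{76466 + \left(-3 + 2 \cdot 15\right)}} = \frac{1}{998874 \frac{1}{76466 + \left(-3 + 30\right)}} = \frac{1}{998874 \frac{1}{76466 + 27}} = \frac{1}{998874 \cdot \frac{1}{76493}} = \frac{1}{\frac{998874}{76493}} = \frac{76493}{998874}$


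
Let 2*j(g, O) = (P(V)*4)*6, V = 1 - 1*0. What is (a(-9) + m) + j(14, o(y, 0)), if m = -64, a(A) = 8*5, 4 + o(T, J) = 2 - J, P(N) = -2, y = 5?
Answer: -48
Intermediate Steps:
V = 1 (V = 1 + 0 = 1)
o(T, J) = -2 - J (o(T, J) = -4 + (2 - J) = -2 - J)
j(g, O) = -24 (j(g, O) = (-2*4*6)/2 = (-8*6)/2 = (½)*(-48) = -24)
a(A) = 40
(a(-9) + m) + j(14, o(y, 0)) = (40 - 64) - 24 = -24 - 24 = -48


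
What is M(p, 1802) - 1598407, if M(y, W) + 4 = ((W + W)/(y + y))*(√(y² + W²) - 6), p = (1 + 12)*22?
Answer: -228578179/143 + 9010*√33290/143 ≈ -1.5870e+6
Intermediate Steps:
p = 286 (p = 13*22 = 286)
M(y, W) = -4 + W*(-6 + √(W² + y²))/y (M(y, W) = -4 + ((W + W)/(y + y))*(√(y² + W²) - 6) = -4 + ((2*W)/((2*y)))*(√(W² + y²) - 6) = -4 + ((2*W)*(1/(2*y)))*(-6 + √(W² + y²)) = -4 + (W/y)*(-6 + √(W² + y²)) = -4 + W*(-6 + √(W² + y²))/y)
M(p, 1802) - 1598407 = (-6*1802 - 4*286 + 1802*√(1802² + 286²))/286 - 1598407 = (-10812 - 1144 + 1802*√(3247204 + 81796))/286 - 1598407 = (-10812 - 1144 + 1802*√3329000)/286 - 1598407 = (-10812 - 1144 + 1802*(10*√33290))/286 - 1598407 = (-10812 - 1144 + 18020*√33290)/286 - 1598407 = (-11956 + 18020*√33290)/286 - 1598407 = (-5978/143 + 9010*√33290/143) - 1598407 = -228578179/143 + 9010*√33290/143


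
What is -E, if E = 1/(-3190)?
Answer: 1/3190 ≈ 0.00031348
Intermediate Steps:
E = -1/3190 ≈ -0.00031348
-E = -1*(-1/3190) = 1/3190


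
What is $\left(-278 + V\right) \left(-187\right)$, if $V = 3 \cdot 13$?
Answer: $44693$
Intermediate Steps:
$V = 39$
$\left(-278 + V\right) \left(-187\right) = \left(-278 + 39\right) \left(-187\right) = \left(-239\right) \left(-187\right) = 44693$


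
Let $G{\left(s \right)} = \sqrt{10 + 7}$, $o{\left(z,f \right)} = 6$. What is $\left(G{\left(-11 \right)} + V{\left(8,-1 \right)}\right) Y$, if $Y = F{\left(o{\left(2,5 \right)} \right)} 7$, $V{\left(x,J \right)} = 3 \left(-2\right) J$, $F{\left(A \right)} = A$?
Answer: $252 + 42 \sqrt{17} \approx 425.17$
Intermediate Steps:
$V{\left(x,J \right)} = - 6 J$
$G{\left(s \right)} = \sqrt{17}$
$Y = 42$ ($Y = 6 \cdot 7 = 42$)
$\left(G{\left(-11 \right)} + V{\left(8,-1 \right)}\right) Y = \left(\sqrt{17} - -6\right) 42 = \left(\sqrt{17} + 6\right) 42 = \left(6 + \sqrt{17}\right) 42 = 252 + 42 \sqrt{17}$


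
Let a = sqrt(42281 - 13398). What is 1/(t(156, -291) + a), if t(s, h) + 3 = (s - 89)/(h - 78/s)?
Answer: 1097789/9813468298 + 339889*sqrt(28883)/9813468298 ≈ 0.0059981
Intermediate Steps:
t(s, h) = -3 + (-89 + s)/(h - 78/s) (t(s, h) = -3 + (s - 89)/(h - 78/s) = -3 + (-89 + s)/(h - 78/s))
a = sqrt(28883) ≈ 169.95
1/(t(156, -291) + a) = 1/((234 + 156**2 - 89*156 - 3*(-291)*156)/(-78 - 291*156) + sqrt(28883)) = 1/((234 + 24336 - 13884 + 136188)/(-78 - 45396) + sqrt(28883)) = 1/(146874/(-45474) + sqrt(28883)) = 1/(-1/45474*146874 + sqrt(28883)) = 1/(-1883/583 + sqrt(28883))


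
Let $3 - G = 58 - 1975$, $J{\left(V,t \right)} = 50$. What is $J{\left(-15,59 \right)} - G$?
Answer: $-1870$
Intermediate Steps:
$G = 1920$ ($G = 3 - \left(58 - 1975\right) = 3 - -1917 = 3 + 1917 = 1920$)
$J{\left(-15,59 \right)} - G = 50 - 1920 = -1870$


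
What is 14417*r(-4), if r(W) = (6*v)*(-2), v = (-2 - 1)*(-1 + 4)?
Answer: 1557036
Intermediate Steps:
v = -9 (v = -3*3 = -9)
r(W) = 108 (r(W) = (6*(-9))*(-2) = -54*(-2) = 108)
14417*r(-4) = 14417*108 = 1557036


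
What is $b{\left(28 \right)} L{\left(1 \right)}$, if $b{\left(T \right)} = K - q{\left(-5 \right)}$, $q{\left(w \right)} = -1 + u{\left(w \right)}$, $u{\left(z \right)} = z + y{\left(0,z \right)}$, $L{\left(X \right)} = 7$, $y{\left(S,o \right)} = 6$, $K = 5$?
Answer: $35$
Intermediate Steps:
$u{\left(z \right)} = 6 + z$ ($u{\left(z \right)} = z + 6 = 6 + z$)
$q{\left(w \right)} = 5 + w$ ($q{\left(w \right)} = -1 + \left(6 + w\right) = 5 + w$)
$b{\left(T \right)} = 5$ ($b{\left(T \right)} = 5 - \left(5 - 5\right) = 5 - 0 = 5 + 0 = 5$)
$b{\left(28 \right)} L{\left(1 \right)} = 5 \cdot 7 = 35$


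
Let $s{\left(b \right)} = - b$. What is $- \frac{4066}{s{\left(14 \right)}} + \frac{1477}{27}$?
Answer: $\frac{65230}{189} \approx 345.13$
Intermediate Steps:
$- \frac{4066}{s{\left(14 \right)}} + \frac{1477}{27} = - \frac{4066}{\left(-1\right) 14} + \frac{1477}{27} = - \frac{4066}{-14} + 1477 \cdot \frac{1}{27} = \left(-4066\right) \left(- \frac{1}{14}\right) + \frac{1477}{27} = \frac{2033}{7} + \frac{1477}{27} = \frac{65230}{189}$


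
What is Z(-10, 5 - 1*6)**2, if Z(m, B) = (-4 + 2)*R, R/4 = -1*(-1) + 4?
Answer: 1600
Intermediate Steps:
R = 20 (R = 4*(-1*(-1) + 4) = 4*(1 + 4) = 4*5 = 20)
Z(m, B) = -40 (Z(m, B) = (-4 + 2)*20 = -2*20 = -40)
Z(-10, 5 - 1*6)**2 = (-40)**2 = 1600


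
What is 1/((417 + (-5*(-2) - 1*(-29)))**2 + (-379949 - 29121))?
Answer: -1/201134 ≈ -4.9718e-6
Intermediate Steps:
1/((417 + (-5*(-2) - 1*(-29)))**2 + (-379949 - 29121)) = 1/((417 + (10 + 29))**2 - 409070) = 1/((417 + 39)**2 - 409070) = 1/(456**2 - 409070) = 1/(207936 - 409070) = 1/(-201134) = -1/201134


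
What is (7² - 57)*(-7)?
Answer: 56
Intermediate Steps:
(7² - 57)*(-7) = (49 - 57)*(-7) = -8*(-7) = 56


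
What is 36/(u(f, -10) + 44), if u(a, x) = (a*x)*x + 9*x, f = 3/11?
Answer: -198/103 ≈ -1.9223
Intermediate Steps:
f = 3/11 (f = 3*(1/11) = 3/11 ≈ 0.27273)
u(a, x) = 9*x + a*x² (u(a, x) = a*x² + 9*x = 9*x + a*x²)
36/(u(f, -10) + 44) = 36/(-10*(9 + (3/11)*(-10)) + 44) = 36/(-10*(9 - 30/11) + 44) = 36/(-10*69/11 + 44) = 36/(-690/11 + 44) = 36/(-206/11) = -11/206*36 = -198/103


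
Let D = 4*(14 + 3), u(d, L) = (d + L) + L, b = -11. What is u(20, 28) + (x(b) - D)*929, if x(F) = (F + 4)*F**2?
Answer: -849959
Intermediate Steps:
u(d, L) = d + 2*L (u(d, L) = (L + d) + L = d + 2*L)
x(F) = F**2*(4 + F) (x(F) = (4 + F)*F**2 = F**2*(4 + F))
D = 68 (D = 4*17 = 68)
u(20, 28) + (x(b) - D)*929 = (20 + 2*28) + ((-11)**2*(4 - 11) - 1*68)*929 = (20 + 56) + (121*(-7) - 68)*929 = 76 + (-847 - 68)*929 = 76 - 915*929 = 76 - 850035 = -849959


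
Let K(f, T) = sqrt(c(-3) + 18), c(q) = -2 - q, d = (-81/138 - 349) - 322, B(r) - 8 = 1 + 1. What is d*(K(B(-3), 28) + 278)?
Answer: -4294127/23 - 30893*sqrt(19)/46 ≈ -1.8963e+5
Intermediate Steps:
B(r) = 10 (B(r) = 8 + (1 + 1) = 8 + 2 = 10)
d = -30893/46 (d = (-81*1/138 - 349) - 322 = (-27/46 - 349) - 322 = -16081/46 - 322 = -30893/46 ≈ -671.59)
K(f, T) = sqrt(19) (K(f, T) = sqrt((-2 - 1*(-3)) + 18) = sqrt((-2 + 3) + 18) = sqrt(1 + 18) = sqrt(19))
d*(K(B(-3), 28) + 278) = -30893*(sqrt(19) + 278)/46 = -30893*(278 + sqrt(19))/46 = -4294127/23 - 30893*sqrt(19)/46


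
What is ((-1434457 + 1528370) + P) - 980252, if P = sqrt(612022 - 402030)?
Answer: -886339 + 2*sqrt(52498) ≈ -8.8588e+5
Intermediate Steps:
P = 2*sqrt(52498) (P = sqrt(209992) = 2*sqrt(52498) ≈ 458.25)
((-1434457 + 1528370) + P) - 980252 = ((-1434457 + 1528370) + 2*sqrt(52498)) - 980252 = (93913 + 2*sqrt(52498)) - 980252 = -886339 + 2*sqrt(52498)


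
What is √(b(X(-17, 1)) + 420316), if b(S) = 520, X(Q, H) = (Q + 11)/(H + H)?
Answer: 2*√105209 ≈ 648.72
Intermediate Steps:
X(Q, H) = (11 + Q)/(2*H) (X(Q, H) = (11 + Q)/((2*H)) = (11 + Q)*(1/(2*H)) = (11 + Q)/(2*H))
√(b(X(-17, 1)) + 420316) = √(520 + 420316) = √420836 = 2*√105209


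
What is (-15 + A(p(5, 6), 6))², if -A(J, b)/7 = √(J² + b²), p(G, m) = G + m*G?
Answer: 62014 + 210*√1261 ≈ 69471.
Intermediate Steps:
p(G, m) = G + G*m
A(J, b) = -7*√(J² + b²)
(-15 + A(p(5, 6), 6))² = (-15 - 7*√((5*(1 + 6))² + 6²))² = (-15 - 7*√((5*7)² + 36))² = (-15 - 7*√(35² + 36))² = (-15 - 7*√(1225 + 36))² = (-15 - 7*√1261)²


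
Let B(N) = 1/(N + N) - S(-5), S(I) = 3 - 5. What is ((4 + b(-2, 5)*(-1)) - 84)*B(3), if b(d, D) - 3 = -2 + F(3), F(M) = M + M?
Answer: -377/2 ≈ -188.50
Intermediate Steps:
S(I) = -2
F(M) = 2*M
b(d, D) = 7 (b(d, D) = 3 + (-2 + 2*3) = 3 + (-2 + 6) = 3 + 4 = 7)
B(N) = 2 + 1/(2*N) (B(N) = 1/(N + N) - 1*(-2) = 1/(2*N) + 2 = 2 + 1/(2*N))
((4 + b(-2, 5)*(-1)) - 84)*B(3) = ((4 + 7*(-1)) - 84)*(2 + (½)/3) = ((4 - 7) - 84)*(2 + (½)*(⅓)) = (-3 - 84)*(2 + ⅙) = -87*13/6 = -377/2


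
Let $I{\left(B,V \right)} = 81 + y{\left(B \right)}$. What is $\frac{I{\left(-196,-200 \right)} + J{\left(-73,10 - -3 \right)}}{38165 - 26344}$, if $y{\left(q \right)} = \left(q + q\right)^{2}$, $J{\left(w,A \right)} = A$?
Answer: $\frac{153758}{11821} \approx 13.007$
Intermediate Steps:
$y{\left(q \right)} = 4 q^{2}$ ($y{\left(q \right)} = \left(2 q\right)^{2} = 4 q^{2}$)
$I{\left(B,V \right)} = 81 + 4 B^{2}$
$\frac{I{\left(-196,-200 \right)} + J{\left(-73,10 - -3 \right)}}{38165 - 26344} = \frac{\left(81 + 4 \left(-196\right)^{2}\right) + \left(10 - -3\right)}{38165 - 26344} = \frac{\left(81 + 4 \cdot 38416\right) + \left(10 + 3\right)}{11821} = \left(\left(81 + 153664\right) + 13\right) \frac{1}{11821} = \left(153745 + 13\right) \frac{1}{11821} = 153758 \cdot \frac{1}{11821} = \frac{153758}{11821}$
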